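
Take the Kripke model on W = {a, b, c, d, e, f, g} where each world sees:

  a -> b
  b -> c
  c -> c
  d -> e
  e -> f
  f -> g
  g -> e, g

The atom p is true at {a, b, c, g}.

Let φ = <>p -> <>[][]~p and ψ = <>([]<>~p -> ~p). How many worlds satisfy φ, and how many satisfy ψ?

For <>p -> <>[][]~p:
a: <>p is T, <>[][]~p is F. ✗
b: <>p is T, <>[][]~p is F. ✗
c: <>p is T, <>[][]~p is F. ✗
d: <>p is F, <>[][]~p is F. ✓
e: <>p is F, <>[][]~p is F. ✓
f: <>p is T, <>[][]~p is F. ✗
g: <>p is T, <>[][]~p is F. ✗
— 2 worlds.
For <>([]<>~p -> ~p):
a: successors {b}; []<>~p -> ~p there: b:T. ✓
b: successors {c}; []<>~p -> ~p there: c:T. ✓
c: successors {c}; []<>~p -> ~p there: c:T. ✓
d: successors {e}; []<>~p -> ~p there: e:T. ✓
e: successors {f}; []<>~p -> ~p there: f:T. ✓
f: successors {g}; []<>~p -> ~p there: g:F. ✗
g: successors {e, g}; []<>~p -> ~p there: e:T, g:F. ✓
— 6 worlds.

2 and 6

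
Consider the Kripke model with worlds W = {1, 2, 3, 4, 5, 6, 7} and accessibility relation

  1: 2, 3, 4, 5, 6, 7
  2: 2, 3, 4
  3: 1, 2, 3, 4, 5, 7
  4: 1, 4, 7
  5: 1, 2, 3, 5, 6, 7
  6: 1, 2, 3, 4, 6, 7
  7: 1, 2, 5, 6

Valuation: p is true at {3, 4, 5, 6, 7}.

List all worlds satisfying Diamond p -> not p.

1: Diamond p is T, not p is T. ✓
2: Diamond p is T, not p is T. ✓
3: Diamond p is T, not p is F. ✗
4: Diamond p is T, not p is F. ✗
5: Diamond p is T, not p is F. ✗
6: Diamond p is T, not p is F. ✗
7: Diamond p is T, not p is F. ✗

{1, 2}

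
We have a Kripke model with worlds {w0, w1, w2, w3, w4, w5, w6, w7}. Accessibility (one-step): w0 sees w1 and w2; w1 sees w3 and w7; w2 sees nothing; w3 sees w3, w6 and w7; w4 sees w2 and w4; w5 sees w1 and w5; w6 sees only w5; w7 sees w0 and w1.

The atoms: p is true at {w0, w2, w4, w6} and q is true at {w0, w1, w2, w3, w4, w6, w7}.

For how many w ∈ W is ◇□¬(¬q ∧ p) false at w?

1

w0: successors {w1, w2}; □¬(¬q ∧ p) there: w1:T, w2:T. ✓
w1: successors {w3, w7}; □¬(¬q ∧ p) there: w3:T, w7:T. ✓
w2: no successors, so ◇□¬(¬q ∧ p) fails. ✗
w3: successors {w3, w6, w7}; □¬(¬q ∧ p) there: w3:T, w6:T, w7:T. ✓
w4: successors {w2, w4}; □¬(¬q ∧ p) there: w2:T, w4:T. ✓
w5: successors {w1, w5}; □¬(¬q ∧ p) there: w1:T, w5:T. ✓
w6: successors {w5}; □¬(¬q ∧ p) there: w5:T. ✓
w7: successors {w0, w1}; □¬(¬q ∧ p) there: w0:T, w1:T. ✓
Satisfying worlds: {w0, w1, w3, w4, w5, w6, w7}.
So ◇□¬(¬q ∧ p) fails at the other 1 world.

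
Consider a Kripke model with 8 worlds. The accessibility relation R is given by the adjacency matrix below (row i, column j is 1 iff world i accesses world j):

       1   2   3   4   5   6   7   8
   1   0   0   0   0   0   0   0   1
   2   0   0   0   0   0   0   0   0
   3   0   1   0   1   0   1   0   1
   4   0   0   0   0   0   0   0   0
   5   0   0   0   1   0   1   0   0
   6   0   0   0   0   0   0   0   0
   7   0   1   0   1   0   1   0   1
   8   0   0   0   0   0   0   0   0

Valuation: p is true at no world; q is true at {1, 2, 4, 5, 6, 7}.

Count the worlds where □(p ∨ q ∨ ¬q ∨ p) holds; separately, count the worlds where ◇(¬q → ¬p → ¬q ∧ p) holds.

8 and 3

For □(p ∨ q ∨ ¬q ∨ p):
1: successors {8}; p ∨ q ∨ ¬q ∨ p there: 8:T. ✓
2: no successors, so □(p ∨ q ∨ ¬q ∨ p) holds vacuously. ✓
3: successors {2, 4, 6, 8}; p ∨ q ∨ ¬q ∨ p there: 2:T, 4:T, 6:T, 8:T. ✓
4: no successors, so □(p ∨ q ∨ ¬q ∨ p) holds vacuously. ✓
5: successors {4, 6}; p ∨ q ∨ ¬q ∨ p there: 4:T, 6:T. ✓
6: no successors, so □(p ∨ q ∨ ¬q ∨ p) holds vacuously. ✓
7: successors {2, 4, 6, 8}; p ∨ q ∨ ¬q ∨ p there: 2:T, 4:T, 6:T, 8:T. ✓
8: no successors, so □(p ∨ q ∨ ¬q ∨ p) holds vacuously. ✓
— 8 worlds.
For ◇(¬q → ¬p → ¬q ∧ p):
1: successors {8}; ¬q → ¬p → ¬q ∧ p there: 8:F. ✗
2: no successors, so ◇(¬q → ¬p → ¬q ∧ p) fails. ✗
3: successors {2, 4, 6, 8}; ¬q → ¬p → ¬q ∧ p there: 2:T, 4:T, 6:T, 8:F. ✓
4: no successors, so ◇(¬q → ¬p → ¬q ∧ p) fails. ✗
5: successors {4, 6}; ¬q → ¬p → ¬q ∧ p there: 4:T, 6:T. ✓
6: no successors, so ◇(¬q → ¬p → ¬q ∧ p) fails. ✗
7: successors {2, 4, 6, 8}; ¬q → ¬p → ¬q ∧ p there: 2:T, 4:T, 6:T, 8:F. ✓
8: no successors, so ◇(¬q → ¬p → ¬q ∧ p) fails. ✗
— 3 worlds.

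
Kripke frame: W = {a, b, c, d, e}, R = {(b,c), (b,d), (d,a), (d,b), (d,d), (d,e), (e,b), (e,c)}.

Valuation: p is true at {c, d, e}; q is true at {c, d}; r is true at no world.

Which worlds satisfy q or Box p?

{a, b, c, d}

a: q is F, Box p is T. ✓
b: q is F, Box p is T. ✓
c: q is T, Box p is T. ✓
d: q is T, Box p is F. ✓
e: q is F, Box p is F. ✗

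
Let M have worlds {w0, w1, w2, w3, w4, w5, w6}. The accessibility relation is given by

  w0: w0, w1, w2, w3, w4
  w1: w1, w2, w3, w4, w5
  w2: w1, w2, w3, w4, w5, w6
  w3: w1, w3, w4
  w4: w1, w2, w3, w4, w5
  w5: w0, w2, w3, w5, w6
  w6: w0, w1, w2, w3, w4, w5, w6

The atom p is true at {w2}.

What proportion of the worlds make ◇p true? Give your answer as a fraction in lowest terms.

w0: successors {w0, w1, w2, w3, w4}; p there: w0:F, w1:F, w2:T, w3:F, w4:F. ✓
w1: successors {w1, w2, w3, w4, w5}; p there: w1:F, w2:T, w3:F, w4:F, w5:F. ✓
w2: successors {w1, w2, w3, w4, w5, w6}; p there: w1:F, w2:T, w3:F, w4:F, w5:F, w6:F. ✓
w3: successors {w1, w3, w4}; p there: w1:F, w3:F, w4:F. ✗
w4: successors {w1, w2, w3, w4, w5}; p there: w1:F, w2:T, w3:F, w4:F, w5:F. ✓
w5: successors {w0, w2, w3, w5, w6}; p there: w0:F, w2:T, w3:F, w5:F, w6:F. ✓
w6: successors {w0, w1, w2, w3, w4, w5, w6}; p there: w0:F, w1:F, w2:T, w3:F, w4:F, w5:F, w6:F. ✓
That's 6 of 7 worlds, so 6/7.

6/7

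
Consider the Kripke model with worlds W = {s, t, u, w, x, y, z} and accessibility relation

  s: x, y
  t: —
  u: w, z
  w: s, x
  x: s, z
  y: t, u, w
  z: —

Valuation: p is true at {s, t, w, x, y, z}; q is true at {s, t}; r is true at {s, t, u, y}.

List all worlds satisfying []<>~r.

s: successors {x, y}; <>~r there: x:T, y:T. ✓
t: no successors, so []<>~r holds vacuously. ✓
u: successors {w, z}; <>~r there: w:T, z:F. ✗
w: successors {s, x}; <>~r there: s:T, x:T. ✓
x: successors {s, z}; <>~r there: s:T, z:F. ✗
y: successors {t, u, w}; <>~r there: t:F, u:T, w:T. ✗
z: no successors, so []<>~r holds vacuously. ✓

{s, t, w, z}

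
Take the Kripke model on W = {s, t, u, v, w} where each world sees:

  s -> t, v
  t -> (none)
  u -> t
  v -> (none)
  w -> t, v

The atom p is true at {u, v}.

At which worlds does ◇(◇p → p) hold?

s: successors {t, v}; ◇p → p there: t:T, v:T. ✓
t: no successors, so ◇(◇p → p) fails. ✗
u: successors {t}; ◇p → p there: t:T. ✓
v: no successors, so ◇(◇p → p) fails. ✗
w: successors {t, v}; ◇p → p there: t:T, v:T. ✓

{s, u, w}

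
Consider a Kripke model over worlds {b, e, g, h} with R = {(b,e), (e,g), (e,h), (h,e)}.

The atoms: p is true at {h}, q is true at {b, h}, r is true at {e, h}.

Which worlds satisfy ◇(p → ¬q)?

b: successors {e}; p → ¬q there: e:T. ✓
e: successors {g, h}; p → ¬q there: g:T, h:F. ✓
g: no successors, so ◇(p → ¬q) fails. ✗
h: successors {e}; p → ¬q there: e:T. ✓

{b, e, h}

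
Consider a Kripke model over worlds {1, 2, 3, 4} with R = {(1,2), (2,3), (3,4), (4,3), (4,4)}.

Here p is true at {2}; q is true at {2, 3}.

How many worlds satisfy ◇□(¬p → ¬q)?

1: successors {2}; □(¬p → ¬q) there: 2:F. ✗
2: successors {3}; □(¬p → ¬q) there: 3:T. ✓
3: successors {4}; □(¬p → ¬q) there: 4:F. ✗
4: successors {3, 4}; □(¬p → ¬q) there: 3:T, 4:F. ✓
Satisfying worlds: {2, 4}.

2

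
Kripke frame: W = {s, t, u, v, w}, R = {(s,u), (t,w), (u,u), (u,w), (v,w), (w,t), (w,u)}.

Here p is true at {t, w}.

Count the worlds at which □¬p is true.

s: successors {u}; ¬p there: u:T. ✓
t: successors {w}; ¬p there: w:F. ✗
u: successors {u, w}; ¬p there: u:T, w:F. ✗
v: successors {w}; ¬p there: w:F. ✗
w: successors {t, u}; ¬p there: t:F, u:T. ✗
Satisfying worlds: {s}.

1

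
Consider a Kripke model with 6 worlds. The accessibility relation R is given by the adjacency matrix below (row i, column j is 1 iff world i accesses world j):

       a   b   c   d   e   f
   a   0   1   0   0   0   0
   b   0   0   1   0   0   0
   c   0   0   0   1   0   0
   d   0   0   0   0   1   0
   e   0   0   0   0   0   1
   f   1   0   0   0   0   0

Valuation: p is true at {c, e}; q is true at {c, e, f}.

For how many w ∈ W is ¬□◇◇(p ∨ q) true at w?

a: □◇◇(p ∨ q) is F. ✓
b: □◇◇(p ∨ q) is T. ✗
c: □◇◇(p ∨ q) is T. ✗
d: □◇◇(p ∨ q) is F. ✓
e: □◇◇(p ∨ q) is F. ✓
f: □◇◇(p ∨ q) is T. ✗
Satisfying worlds: {a, d, e}.

3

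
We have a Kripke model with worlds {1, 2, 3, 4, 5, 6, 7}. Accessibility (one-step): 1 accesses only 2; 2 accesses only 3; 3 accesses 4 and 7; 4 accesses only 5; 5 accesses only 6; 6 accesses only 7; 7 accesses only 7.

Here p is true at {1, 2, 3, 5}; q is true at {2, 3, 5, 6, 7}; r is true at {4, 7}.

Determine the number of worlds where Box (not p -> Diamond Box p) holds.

1: successors {2}; not p -> Diamond Box p there: 2:T. ✓
2: successors {3}; not p -> Diamond Box p there: 3:T. ✓
3: successors {4, 7}; not p -> Diamond Box p there: 4:F, 7:F. ✗
4: successors {5}; not p -> Diamond Box p there: 5:T. ✓
5: successors {6}; not p -> Diamond Box p there: 6:F. ✗
6: successors {7}; not p -> Diamond Box p there: 7:F. ✗
7: successors {7}; not p -> Diamond Box p there: 7:F. ✗
Satisfying worlds: {1, 2, 4}.

3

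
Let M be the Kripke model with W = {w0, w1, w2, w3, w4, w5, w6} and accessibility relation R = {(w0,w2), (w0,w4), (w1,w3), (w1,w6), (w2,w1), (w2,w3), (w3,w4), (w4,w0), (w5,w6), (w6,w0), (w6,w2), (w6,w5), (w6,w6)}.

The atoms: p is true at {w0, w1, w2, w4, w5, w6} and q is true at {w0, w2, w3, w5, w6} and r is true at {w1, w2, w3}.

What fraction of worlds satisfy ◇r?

w0: successors {w2, w4}; r there: w2:T, w4:F. ✓
w1: successors {w3, w6}; r there: w3:T, w6:F. ✓
w2: successors {w1, w3}; r there: w1:T, w3:T. ✓
w3: successors {w4}; r there: w4:F. ✗
w4: successors {w0}; r there: w0:F. ✗
w5: successors {w6}; r there: w6:F. ✗
w6: successors {w0, w2, w5, w6}; r there: w0:F, w2:T, w5:F, w6:F. ✓
That's 4 of 7 worlds, so 4/7.

4/7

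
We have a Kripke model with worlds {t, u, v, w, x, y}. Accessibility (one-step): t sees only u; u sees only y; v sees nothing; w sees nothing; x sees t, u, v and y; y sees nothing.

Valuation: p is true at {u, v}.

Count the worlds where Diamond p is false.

4

t: successors {u}; p there: u:T. ✓
u: successors {y}; p there: y:F. ✗
v: no successors, so Diamond p fails. ✗
w: no successors, so Diamond p fails. ✗
x: successors {t, u, v, y}; p there: t:F, u:T, v:T, y:F. ✓
y: no successors, so Diamond p fails. ✗
Satisfying worlds: {t, x}.
So Diamond p fails at the other 4 worlds.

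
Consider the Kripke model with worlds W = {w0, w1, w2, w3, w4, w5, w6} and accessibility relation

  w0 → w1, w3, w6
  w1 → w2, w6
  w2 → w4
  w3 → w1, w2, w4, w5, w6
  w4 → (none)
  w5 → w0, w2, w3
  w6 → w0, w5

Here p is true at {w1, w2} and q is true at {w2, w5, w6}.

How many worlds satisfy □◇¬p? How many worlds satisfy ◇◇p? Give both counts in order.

For □◇¬p:
w0: successors {w1, w3, w6}; ◇¬p there: w1:T, w3:T, w6:T. ✓
w1: successors {w2, w6}; ◇¬p there: w2:T, w6:T. ✓
w2: successors {w4}; ◇¬p there: w4:F. ✗
w3: successors {w1, w2, w4, w5, w6}; ◇¬p there: w1:T, w2:T, w4:F, w5:T, w6:T. ✗
w4: no successors, so □◇¬p holds vacuously. ✓
w5: successors {w0, w2, w3}; ◇¬p there: w0:T, w2:T, w3:T. ✓
w6: successors {w0, w5}; ◇¬p there: w0:T, w5:T. ✓
— 5 worlds.
For ◇◇p:
w0: successors {w1, w3, w6}; ◇p there: w1:T, w3:T, w6:F. ✓
w1: successors {w2, w6}; ◇p there: w2:F, w6:F. ✗
w2: successors {w4}; ◇p there: w4:F. ✗
w3: successors {w1, w2, w4, w5, w6}; ◇p there: w1:T, w2:F, w4:F, w5:T, w6:F. ✓
w4: no successors, so ◇◇p fails. ✗
w5: successors {w0, w2, w3}; ◇p there: w0:T, w2:F, w3:T. ✓
w6: successors {w0, w5}; ◇p there: w0:T, w5:T. ✓
— 4 worlds.

5 and 4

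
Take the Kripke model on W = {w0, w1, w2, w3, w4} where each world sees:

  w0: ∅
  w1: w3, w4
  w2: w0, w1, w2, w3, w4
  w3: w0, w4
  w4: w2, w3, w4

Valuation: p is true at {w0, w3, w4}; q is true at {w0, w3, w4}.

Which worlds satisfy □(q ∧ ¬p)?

w0: no successors, so □(q ∧ ¬p) holds vacuously. ✓
w1: successors {w3, w4}; q ∧ ¬p there: w3:F, w4:F. ✗
w2: successors {w0, w1, w2, w3, w4}; q ∧ ¬p there: w0:F, w1:F, w2:F, w3:F, w4:F. ✗
w3: successors {w0, w4}; q ∧ ¬p there: w0:F, w4:F. ✗
w4: successors {w2, w3, w4}; q ∧ ¬p there: w2:F, w3:F, w4:F. ✗

{w0}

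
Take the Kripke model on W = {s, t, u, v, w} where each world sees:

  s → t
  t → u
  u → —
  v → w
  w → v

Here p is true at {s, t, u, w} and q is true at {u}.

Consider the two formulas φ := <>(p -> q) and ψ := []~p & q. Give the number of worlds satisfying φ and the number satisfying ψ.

2 and 1

For <>(p -> q):
s: successors {t}; p -> q there: t:F. ✗
t: successors {u}; p -> q there: u:T. ✓
u: no successors, so <>(p -> q) fails. ✗
v: successors {w}; p -> q there: w:F. ✗
w: successors {v}; p -> q there: v:T. ✓
— 2 worlds.
For []~p & q:
s: []~p is F, q is F. ✗
t: []~p is F, q is F. ✗
u: []~p is T, q is T. ✓
v: []~p is F, q is F. ✗
w: []~p is T, q is F. ✗
— 1 world.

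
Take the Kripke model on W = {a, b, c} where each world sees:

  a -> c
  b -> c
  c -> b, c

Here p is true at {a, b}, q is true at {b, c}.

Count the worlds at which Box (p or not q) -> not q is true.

3

a: Box (p or not q) is F, not q is T. ✓
b: Box (p or not q) is F, not q is F. ✓
c: Box (p or not q) is F, not q is F. ✓
Satisfying worlds: {a, b, c}.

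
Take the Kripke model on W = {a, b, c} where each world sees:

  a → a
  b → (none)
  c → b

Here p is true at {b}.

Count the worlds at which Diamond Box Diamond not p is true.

a: successors {a}; Box Diamond not p there: a:T. ✓
b: no successors, so Diamond Box Diamond not p fails. ✗
c: successors {b}; Box Diamond not p there: b:T. ✓
Satisfying worlds: {a, c}.

2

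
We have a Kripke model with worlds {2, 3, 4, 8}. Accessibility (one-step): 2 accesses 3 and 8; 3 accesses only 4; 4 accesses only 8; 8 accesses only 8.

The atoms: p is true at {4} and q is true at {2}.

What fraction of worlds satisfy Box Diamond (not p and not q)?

3/4

2: successors {3, 8}; Diamond (not p and not q) there: 3:F, 8:T. ✗
3: successors {4}; Diamond (not p and not q) there: 4:T. ✓
4: successors {8}; Diamond (not p and not q) there: 8:T. ✓
8: successors {8}; Diamond (not p and not q) there: 8:T. ✓
That's 3 of 4 worlds, so 3/4.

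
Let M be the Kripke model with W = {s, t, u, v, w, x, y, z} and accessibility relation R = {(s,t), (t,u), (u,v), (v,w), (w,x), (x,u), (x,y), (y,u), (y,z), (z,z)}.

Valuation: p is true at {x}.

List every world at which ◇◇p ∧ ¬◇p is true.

s: ◇◇p is F, ¬◇p is T. ✗
t: ◇◇p is F, ¬◇p is T. ✗
u: ◇◇p is F, ¬◇p is T. ✗
v: ◇◇p is T, ¬◇p is T. ✓
w: ◇◇p is F, ¬◇p is F. ✗
x: ◇◇p is F, ¬◇p is T. ✗
y: ◇◇p is F, ¬◇p is T. ✗
z: ◇◇p is F, ¬◇p is T. ✗

{v}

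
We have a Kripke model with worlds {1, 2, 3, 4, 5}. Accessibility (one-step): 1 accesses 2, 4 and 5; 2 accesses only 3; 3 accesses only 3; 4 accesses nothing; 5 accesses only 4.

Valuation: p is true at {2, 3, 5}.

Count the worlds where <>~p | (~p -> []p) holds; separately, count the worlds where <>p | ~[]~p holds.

For <>~p | (~p -> []p):
1: <>~p is T, ~p -> []p is F. ✓
2: <>~p is F, ~p -> []p is T. ✓
3: <>~p is F, ~p -> []p is T. ✓
4: <>~p is F, ~p -> []p is T. ✓
5: <>~p is T, ~p -> []p is T. ✓
— 5 worlds.
For <>p | ~[]~p:
1: <>p is T, ~[]~p is T. ✓
2: <>p is T, ~[]~p is T. ✓
3: <>p is T, ~[]~p is T. ✓
4: <>p is F, ~[]~p is F. ✗
5: <>p is F, ~[]~p is F. ✗
— 3 worlds.

5 and 3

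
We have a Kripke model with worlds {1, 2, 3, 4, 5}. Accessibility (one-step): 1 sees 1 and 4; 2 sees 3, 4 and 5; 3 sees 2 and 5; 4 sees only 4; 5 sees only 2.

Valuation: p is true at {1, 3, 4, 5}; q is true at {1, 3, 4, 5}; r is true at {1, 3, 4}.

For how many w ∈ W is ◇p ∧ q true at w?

1: ◇p is T, q is T. ✓
2: ◇p is T, q is F. ✗
3: ◇p is T, q is T. ✓
4: ◇p is T, q is T. ✓
5: ◇p is F, q is T. ✗
Satisfying worlds: {1, 3, 4}.

3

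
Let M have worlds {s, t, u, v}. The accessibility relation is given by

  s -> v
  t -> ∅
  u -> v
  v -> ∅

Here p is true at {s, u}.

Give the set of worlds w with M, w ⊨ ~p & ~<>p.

{t, v}

s: ~p is F, ~<>p is T. ✗
t: ~p is T, ~<>p is T. ✓
u: ~p is F, ~<>p is T. ✗
v: ~p is T, ~<>p is T. ✓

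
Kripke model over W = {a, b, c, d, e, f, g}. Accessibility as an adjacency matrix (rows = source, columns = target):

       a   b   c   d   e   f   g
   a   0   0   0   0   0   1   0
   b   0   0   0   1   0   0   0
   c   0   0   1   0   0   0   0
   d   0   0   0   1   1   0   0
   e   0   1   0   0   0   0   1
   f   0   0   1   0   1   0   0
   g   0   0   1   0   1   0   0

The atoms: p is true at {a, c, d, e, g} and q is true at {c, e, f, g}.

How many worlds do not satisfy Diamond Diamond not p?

4

a: successors {f}; Diamond not p there: f:F. ✗
b: successors {d}; Diamond not p there: d:F. ✗
c: successors {c}; Diamond not p there: c:F. ✗
d: successors {d, e}; Diamond not p there: d:F, e:T. ✓
e: successors {b, g}; Diamond not p there: b:F, g:F. ✗
f: successors {c, e}; Diamond not p there: c:F, e:T. ✓
g: successors {c, e}; Diamond not p there: c:F, e:T. ✓
Satisfying worlds: {d, f, g}.
So Diamond Diamond not p fails at the other 4 worlds.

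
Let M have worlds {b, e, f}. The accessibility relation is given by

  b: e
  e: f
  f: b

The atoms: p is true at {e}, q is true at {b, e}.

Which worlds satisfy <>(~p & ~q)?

{e}

b: successors {e}; ~p & ~q there: e:F. ✗
e: successors {f}; ~p & ~q there: f:T. ✓
f: successors {b}; ~p & ~q there: b:F. ✗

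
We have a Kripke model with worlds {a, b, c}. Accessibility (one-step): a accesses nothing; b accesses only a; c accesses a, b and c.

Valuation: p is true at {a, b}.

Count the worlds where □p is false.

1

a: no successors, so □p holds vacuously. ✓
b: successors {a}; p there: a:T. ✓
c: successors {a, b, c}; p there: a:T, b:T, c:F. ✗
Satisfying worlds: {a, b}.
So □p fails at the other 1 world.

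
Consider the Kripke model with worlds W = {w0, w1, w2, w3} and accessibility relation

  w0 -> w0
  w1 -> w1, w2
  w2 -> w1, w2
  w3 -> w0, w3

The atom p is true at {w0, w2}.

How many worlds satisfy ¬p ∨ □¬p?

w0: ¬p is F, □¬p is F. ✗
w1: ¬p is T, □¬p is F. ✓
w2: ¬p is F, □¬p is F. ✗
w3: ¬p is T, □¬p is F. ✓
Satisfying worlds: {w1, w3}.

2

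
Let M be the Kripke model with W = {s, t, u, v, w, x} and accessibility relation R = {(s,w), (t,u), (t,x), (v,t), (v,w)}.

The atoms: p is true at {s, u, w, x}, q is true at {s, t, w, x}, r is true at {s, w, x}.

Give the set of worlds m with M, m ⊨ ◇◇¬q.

{v}

s: successors {w}; ◇¬q there: w:F. ✗
t: successors {u, x}; ◇¬q there: u:F, x:F. ✗
u: no successors, so ◇◇¬q fails. ✗
v: successors {t, w}; ◇¬q there: t:T, w:F. ✓
w: no successors, so ◇◇¬q fails. ✗
x: no successors, so ◇◇¬q fails. ✗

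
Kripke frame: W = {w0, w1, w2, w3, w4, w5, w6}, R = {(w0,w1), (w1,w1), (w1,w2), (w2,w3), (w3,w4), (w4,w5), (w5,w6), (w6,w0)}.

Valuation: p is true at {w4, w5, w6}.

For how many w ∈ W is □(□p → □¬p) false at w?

3

w0: successors {w1}; □p → □¬p there: w1:T. ✓
w1: successors {w1, w2}; □p → □¬p there: w1:T, w2:T. ✓
w2: successors {w3}; □p → □¬p there: w3:F. ✗
w3: successors {w4}; □p → □¬p there: w4:F. ✗
w4: successors {w5}; □p → □¬p there: w5:F. ✗
w5: successors {w6}; □p → □¬p there: w6:T. ✓
w6: successors {w0}; □p → □¬p there: w0:T. ✓
Satisfying worlds: {w0, w1, w5, w6}.
So □(□p → □¬p) fails at the other 3 worlds.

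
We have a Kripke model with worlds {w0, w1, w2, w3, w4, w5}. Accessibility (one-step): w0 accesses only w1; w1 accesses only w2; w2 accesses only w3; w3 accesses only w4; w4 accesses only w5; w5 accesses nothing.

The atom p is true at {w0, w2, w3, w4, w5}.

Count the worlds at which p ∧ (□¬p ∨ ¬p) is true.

w0: p is T, □¬p ∨ ¬p is T. ✓
w1: p is F, □¬p ∨ ¬p is T. ✗
w2: p is T, □¬p ∨ ¬p is F. ✗
w3: p is T, □¬p ∨ ¬p is F. ✗
w4: p is T, □¬p ∨ ¬p is F. ✗
w5: p is T, □¬p ∨ ¬p is T. ✓
Satisfying worlds: {w0, w5}.

2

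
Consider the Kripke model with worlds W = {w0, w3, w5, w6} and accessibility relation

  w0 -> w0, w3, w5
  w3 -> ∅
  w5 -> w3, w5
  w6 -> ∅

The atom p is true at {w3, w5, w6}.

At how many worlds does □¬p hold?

w0: successors {w0, w3, w5}; ¬p there: w0:T, w3:F, w5:F. ✗
w3: no successors, so □¬p holds vacuously. ✓
w5: successors {w3, w5}; ¬p there: w3:F, w5:F. ✗
w6: no successors, so □¬p holds vacuously. ✓
Satisfying worlds: {w3, w6}.

2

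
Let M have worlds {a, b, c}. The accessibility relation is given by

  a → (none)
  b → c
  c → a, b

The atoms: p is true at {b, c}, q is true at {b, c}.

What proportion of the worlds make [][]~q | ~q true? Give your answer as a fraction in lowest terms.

a: [][]~q is T, ~q is T. ✓
b: [][]~q is F, ~q is F. ✗
c: [][]~q is F, ~q is F. ✗
That's 1 of 3 worlds, so 1/3.

1/3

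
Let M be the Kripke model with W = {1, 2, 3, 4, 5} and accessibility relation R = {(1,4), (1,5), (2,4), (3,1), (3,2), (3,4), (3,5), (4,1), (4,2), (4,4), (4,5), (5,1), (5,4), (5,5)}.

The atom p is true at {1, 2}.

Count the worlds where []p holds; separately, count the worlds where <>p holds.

For []p:
1: successors {4, 5}; p there: 4:F, 5:F. ✗
2: successors {4}; p there: 4:F. ✗
3: successors {1, 2, 4, 5}; p there: 1:T, 2:T, 4:F, 5:F. ✗
4: successors {1, 2, 4, 5}; p there: 1:T, 2:T, 4:F, 5:F. ✗
5: successors {1, 4, 5}; p there: 1:T, 4:F, 5:F. ✗
— 0 worlds.
For <>p:
1: successors {4, 5}; p there: 4:F, 5:F. ✗
2: successors {4}; p there: 4:F. ✗
3: successors {1, 2, 4, 5}; p there: 1:T, 2:T, 4:F, 5:F. ✓
4: successors {1, 2, 4, 5}; p there: 1:T, 2:T, 4:F, 5:F. ✓
5: successors {1, 4, 5}; p there: 1:T, 4:F, 5:F. ✓
— 3 worlds.

0 and 3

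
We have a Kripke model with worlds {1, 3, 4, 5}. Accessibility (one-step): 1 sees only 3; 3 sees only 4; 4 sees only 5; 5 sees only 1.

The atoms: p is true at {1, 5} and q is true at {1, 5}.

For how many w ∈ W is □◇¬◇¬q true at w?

2

1: successors {3}; ◇¬◇¬q there: 3:T. ✓
3: successors {4}; ◇¬◇¬q there: 4:T. ✓
4: successors {5}; ◇¬◇¬q there: 5:F. ✗
5: successors {1}; ◇¬◇¬q there: 1:F. ✗
Satisfying worlds: {1, 3}.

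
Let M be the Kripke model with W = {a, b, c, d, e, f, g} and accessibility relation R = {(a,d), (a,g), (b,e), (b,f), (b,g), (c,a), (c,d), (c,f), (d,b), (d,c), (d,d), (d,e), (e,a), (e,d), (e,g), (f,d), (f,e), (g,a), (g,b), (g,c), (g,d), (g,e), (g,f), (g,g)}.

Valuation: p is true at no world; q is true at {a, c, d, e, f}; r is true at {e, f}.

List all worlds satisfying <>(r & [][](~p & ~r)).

∅

a: successors {d, g}; r & [][](~p & ~r) there: d:F, g:F. ✗
b: successors {e, f, g}; r & [][](~p & ~r) there: e:F, f:F, g:F. ✗
c: successors {a, d, f}; r & [][](~p & ~r) there: a:F, d:F, f:F. ✗
d: successors {b, c, d, e}; r & [][](~p & ~r) there: b:F, c:F, d:F, e:F. ✗
e: successors {a, d, g}; r & [][](~p & ~r) there: a:F, d:F, g:F. ✗
f: successors {d, e}; r & [][](~p & ~r) there: d:F, e:F. ✗
g: successors {a, b, c, d, e, f, g}; r & [][](~p & ~r) there: a:F, b:F, c:F, d:F, e:F, f:F, g:F. ✗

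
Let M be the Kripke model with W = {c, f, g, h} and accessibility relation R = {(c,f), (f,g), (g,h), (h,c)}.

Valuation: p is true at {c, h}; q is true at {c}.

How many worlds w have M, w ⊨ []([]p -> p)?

c: successors {f}; []p -> p there: f:T. ✓
f: successors {g}; []p -> p there: g:F. ✗
g: successors {h}; []p -> p there: h:T. ✓
h: successors {c}; []p -> p there: c:T. ✓
Satisfying worlds: {c, g, h}.

3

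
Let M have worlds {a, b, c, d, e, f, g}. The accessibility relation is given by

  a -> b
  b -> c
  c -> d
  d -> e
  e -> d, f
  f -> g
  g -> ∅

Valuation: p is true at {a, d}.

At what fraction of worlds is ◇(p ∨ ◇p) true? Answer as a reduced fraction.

a: successors {b}; p ∨ ◇p there: b:F. ✗
b: successors {c}; p ∨ ◇p there: c:T. ✓
c: successors {d}; p ∨ ◇p there: d:T. ✓
d: successors {e}; p ∨ ◇p there: e:T. ✓
e: successors {d, f}; p ∨ ◇p there: d:T, f:F. ✓
f: successors {g}; p ∨ ◇p there: g:F. ✗
g: no successors, so ◇(p ∨ ◇p) fails. ✗
That's 4 of 7 worlds, so 4/7.

4/7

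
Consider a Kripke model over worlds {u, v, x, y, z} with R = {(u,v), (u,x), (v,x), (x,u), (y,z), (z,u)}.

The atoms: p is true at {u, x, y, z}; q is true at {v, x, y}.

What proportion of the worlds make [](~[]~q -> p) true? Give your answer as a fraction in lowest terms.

u: successors {v, x}; ~[]~q -> p there: v:F, x:T. ✗
v: successors {x}; ~[]~q -> p there: x:T. ✓
x: successors {u}; ~[]~q -> p there: u:T. ✓
y: successors {z}; ~[]~q -> p there: z:T. ✓
z: successors {u}; ~[]~q -> p there: u:T. ✓
That's 4 of 5 worlds, so 4/5.

4/5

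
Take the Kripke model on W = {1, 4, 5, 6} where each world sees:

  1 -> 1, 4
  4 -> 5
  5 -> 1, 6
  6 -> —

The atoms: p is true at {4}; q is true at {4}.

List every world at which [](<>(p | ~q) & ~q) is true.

1: successors {1, 4}; <>(p | ~q) & ~q there: 1:T, 4:F. ✗
4: successors {5}; <>(p | ~q) & ~q there: 5:T. ✓
5: successors {1, 6}; <>(p | ~q) & ~q there: 1:T, 6:F. ✗
6: no successors, so [](<>(p | ~q) & ~q) holds vacuously. ✓

{4, 6}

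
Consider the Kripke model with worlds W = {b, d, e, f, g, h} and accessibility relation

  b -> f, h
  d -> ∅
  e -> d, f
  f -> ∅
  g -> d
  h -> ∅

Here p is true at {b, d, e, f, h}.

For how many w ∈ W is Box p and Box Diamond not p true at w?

3

b: Box p is T, Box Diamond not p is F. ✗
d: Box p is T, Box Diamond not p is T. ✓
e: Box p is T, Box Diamond not p is F. ✗
f: Box p is T, Box Diamond not p is T. ✓
g: Box p is T, Box Diamond not p is F. ✗
h: Box p is T, Box Diamond not p is T. ✓
Satisfying worlds: {d, f, h}.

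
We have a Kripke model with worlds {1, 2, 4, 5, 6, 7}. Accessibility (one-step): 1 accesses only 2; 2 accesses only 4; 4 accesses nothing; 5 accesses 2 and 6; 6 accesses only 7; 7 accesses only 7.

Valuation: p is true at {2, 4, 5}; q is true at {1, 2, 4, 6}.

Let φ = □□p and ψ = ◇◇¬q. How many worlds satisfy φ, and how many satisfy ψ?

3 and 3

For □□p:
1: successors {2}; □p there: 2:T. ✓
2: successors {4}; □p there: 4:T. ✓
4: no successors, so □□p holds vacuously. ✓
5: successors {2, 6}; □p there: 2:T, 6:F. ✗
6: successors {7}; □p there: 7:F. ✗
7: successors {7}; □p there: 7:F. ✗
— 3 worlds.
For ◇◇¬q:
1: successors {2}; ◇¬q there: 2:F. ✗
2: successors {4}; ◇¬q there: 4:F. ✗
4: no successors, so ◇◇¬q fails. ✗
5: successors {2, 6}; ◇¬q there: 2:F, 6:T. ✓
6: successors {7}; ◇¬q there: 7:T. ✓
7: successors {7}; ◇¬q there: 7:T. ✓
— 3 worlds.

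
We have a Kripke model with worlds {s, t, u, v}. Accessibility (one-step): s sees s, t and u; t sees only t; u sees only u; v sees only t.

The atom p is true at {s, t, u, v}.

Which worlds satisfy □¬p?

∅

s: successors {s, t, u}; ¬p there: s:F, t:F, u:F. ✗
t: successors {t}; ¬p there: t:F. ✗
u: successors {u}; ¬p there: u:F. ✗
v: successors {t}; ¬p there: t:F. ✗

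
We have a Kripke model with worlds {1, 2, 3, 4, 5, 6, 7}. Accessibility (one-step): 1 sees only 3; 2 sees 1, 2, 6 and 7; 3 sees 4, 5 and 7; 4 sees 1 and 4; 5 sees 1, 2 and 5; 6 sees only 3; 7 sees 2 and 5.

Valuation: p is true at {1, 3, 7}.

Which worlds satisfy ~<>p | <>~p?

1: ~<>p is F, <>~p is F. ✗
2: ~<>p is F, <>~p is T. ✓
3: ~<>p is F, <>~p is T. ✓
4: ~<>p is F, <>~p is T. ✓
5: ~<>p is F, <>~p is T. ✓
6: ~<>p is F, <>~p is F. ✗
7: ~<>p is T, <>~p is T. ✓

{2, 3, 4, 5, 7}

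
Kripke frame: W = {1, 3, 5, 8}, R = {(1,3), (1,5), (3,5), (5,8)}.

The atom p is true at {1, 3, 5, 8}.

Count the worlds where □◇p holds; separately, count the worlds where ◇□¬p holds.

For □◇p:
1: successors {3, 5}; ◇p there: 3:T, 5:T. ✓
3: successors {5}; ◇p there: 5:T. ✓
5: successors {8}; ◇p there: 8:F. ✗
8: no successors, so □◇p holds vacuously. ✓
— 3 worlds.
For ◇□¬p:
1: successors {3, 5}; □¬p there: 3:F, 5:F. ✗
3: successors {5}; □¬p there: 5:F. ✗
5: successors {8}; □¬p there: 8:T. ✓
8: no successors, so ◇□¬p fails. ✗
— 1 world.

3 and 1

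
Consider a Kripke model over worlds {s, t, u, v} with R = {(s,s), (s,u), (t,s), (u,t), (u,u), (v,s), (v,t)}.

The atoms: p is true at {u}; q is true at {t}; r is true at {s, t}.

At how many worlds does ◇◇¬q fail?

0

s: successors {s, u}; ◇¬q there: s:T, u:T. ✓
t: successors {s}; ◇¬q there: s:T. ✓
u: successors {t, u}; ◇¬q there: t:T, u:T. ✓
v: successors {s, t}; ◇¬q there: s:T, t:T. ✓
Satisfying worlds: {s, t, u, v}.
So ◇◇¬q fails at the other 0 worlds.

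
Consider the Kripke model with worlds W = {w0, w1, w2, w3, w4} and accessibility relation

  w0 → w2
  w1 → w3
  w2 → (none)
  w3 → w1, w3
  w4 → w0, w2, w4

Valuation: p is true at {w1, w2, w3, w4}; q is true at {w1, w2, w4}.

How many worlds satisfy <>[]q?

w0: successors {w2}; []q there: w2:T. ✓
w1: successors {w3}; []q there: w3:F. ✗
w2: no successors, so <>[]q fails. ✗
w3: successors {w1, w3}; []q there: w1:F, w3:F. ✗
w4: successors {w0, w2, w4}; []q there: w0:T, w2:T, w4:F. ✓
Satisfying worlds: {w0, w4}.

2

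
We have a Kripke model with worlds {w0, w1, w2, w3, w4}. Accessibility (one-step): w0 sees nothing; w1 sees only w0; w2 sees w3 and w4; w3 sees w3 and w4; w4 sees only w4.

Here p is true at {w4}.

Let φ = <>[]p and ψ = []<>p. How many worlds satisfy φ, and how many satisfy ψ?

4 and 4

For <>[]p:
w0: no successors, so <>[]p fails. ✗
w1: successors {w0}; []p there: w0:T. ✓
w2: successors {w3, w4}; []p there: w3:F, w4:T. ✓
w3: successors {w3, w4}; []p there: w3:F, w4:T. ✓
w4: successors {w4}; []p there: w4:T. ✓
— 4 worlds.
For []<>p:
w0: no successors, so []<>p holds vacuously. ✓
w1: successors {w0}; <>p there: w0:F. ✗
w2: successors {w3, w4}; <>p there: w3:T, w4:T. ✓
w3: successors {w3, w4}; <>p there: w3:T, w4:T. ✓
w4: successors {w4}; <>p there: w4:T. ✓
— 4 worlds.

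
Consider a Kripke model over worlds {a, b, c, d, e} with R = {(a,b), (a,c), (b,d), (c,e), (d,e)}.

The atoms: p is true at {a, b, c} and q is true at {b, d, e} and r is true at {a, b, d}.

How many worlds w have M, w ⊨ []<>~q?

a: successors {b, c}; <>~q there: b:F, c:F. ✗
b: successors {d}; <>~q there: d:F. ✗
c: successors {e}; <>~q there: e:F. ✗
d: successors {e}; <>~q there: e:F. ✗
e: no successors, so []<>~q holds vacuously. ✓
Satisfying worlds: {e}.

1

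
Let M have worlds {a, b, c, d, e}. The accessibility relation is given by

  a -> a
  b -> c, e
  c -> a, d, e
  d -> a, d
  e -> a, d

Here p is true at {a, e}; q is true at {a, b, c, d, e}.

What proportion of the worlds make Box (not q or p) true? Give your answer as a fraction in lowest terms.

1/5

a: successors {a}; not q or p there: a:T. ✓
b: successors {c, e}; not q or p there: c:F, e:T. ✗
c: successors {a, d, e}; not q or p there: a:T, d:F, e:T. ✗
d: successors {a, d}; not q or p there: a:T, d:F. ✗
e: successors {a, d}; not q or p there: a:T, d:F. ✗
That's 1 of 5 worlds, so 1/5.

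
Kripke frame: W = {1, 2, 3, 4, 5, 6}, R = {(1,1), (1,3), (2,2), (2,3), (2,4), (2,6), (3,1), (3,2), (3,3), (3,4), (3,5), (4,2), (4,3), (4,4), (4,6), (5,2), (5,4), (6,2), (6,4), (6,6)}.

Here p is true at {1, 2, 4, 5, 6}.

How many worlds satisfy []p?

1: successors {1, 3}; p there: 1:T, 3:F. ✗
2: successors {2, 3, 4, 6}; p there: 2:T, 3:F, 4:T, 6:T. ✗
3: successors {1, 2, 3, 4, 5}; p there: 1:T, 2:T, 3:F, 4:T, 5:T. ✗
4: successors {2, 3, 4, 6}; p there: 2:T, 3:F, 4:T, 6:T. ✗
5: successors {2, 4}; p there: 2:T, 4:T. ✓
6: successors {2, 4, 6}; p there: 2:T, 4:T, 6:T. ✓
Satisfying worlds: {5, 6}.

2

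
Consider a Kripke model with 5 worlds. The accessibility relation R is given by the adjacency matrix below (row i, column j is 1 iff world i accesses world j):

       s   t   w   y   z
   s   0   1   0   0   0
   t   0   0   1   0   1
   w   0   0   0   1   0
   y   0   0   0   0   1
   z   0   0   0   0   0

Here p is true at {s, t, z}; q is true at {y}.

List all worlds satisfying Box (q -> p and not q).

s: successors {t}; q -> p and not q there: t:T. ✓
t: successors {w, z}; q -> p and not q there: w:T, z:T. ✓
w: successors {y}; q -> p and not q there: y:F. ✗
y: successors {z}; q -> p and not q there: z:T. ✓
z: no successors, so Box (q -> p and not q) holds vacuously. ✓

{s, t, y, z}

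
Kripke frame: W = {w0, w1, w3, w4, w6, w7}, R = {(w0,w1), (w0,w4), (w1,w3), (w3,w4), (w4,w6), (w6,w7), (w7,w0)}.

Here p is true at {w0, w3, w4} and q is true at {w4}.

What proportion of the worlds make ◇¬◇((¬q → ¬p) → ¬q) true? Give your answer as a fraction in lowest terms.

1/6

w0: successors {w1, w4}; ¬◇((¬q → ¬p) → ¬q) there: w1:F, w4:F. ✗
w1: successors {w3}; ¬◇((¬q → ¬p) → ¬q) there: w3:T. ✓
w3: successors {w4}; ¬◇((¬q → ¬p) → ¬q) there: w4:F. ✗
w4: successors {w6}; ¬◇((¬q → ¬p) → ¬q) there: w6:F. ✗
w6: successors {w7}; ¬◇((¬q → ¬p) → ¬q) there: w7:F. ✗
w7: successors {w0}; ¬◇((¬q → ¬p) → ¬q) there: w0:F. ✗
That's 1 of 6 worlds, so 1/6.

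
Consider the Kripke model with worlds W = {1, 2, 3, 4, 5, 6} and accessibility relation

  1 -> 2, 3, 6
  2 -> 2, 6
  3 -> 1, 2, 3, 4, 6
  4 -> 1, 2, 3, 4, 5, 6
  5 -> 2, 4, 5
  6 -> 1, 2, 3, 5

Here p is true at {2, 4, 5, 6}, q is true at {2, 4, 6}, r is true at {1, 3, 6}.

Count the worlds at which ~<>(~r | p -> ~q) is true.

1: <>(~r | p -> ~q) is T. ✗
2: <>(~r | p -> ~q) is F. ✓
3: <>(~r | p -> ~q) is T. ✗
4: <>(~r | p -> ~q) is T. ✗
5: <>(~r | p -> ~q) is T. ✗
6: <>(~r | p -> ~q) is T. ✗
Satisfying worlds: {2}.

1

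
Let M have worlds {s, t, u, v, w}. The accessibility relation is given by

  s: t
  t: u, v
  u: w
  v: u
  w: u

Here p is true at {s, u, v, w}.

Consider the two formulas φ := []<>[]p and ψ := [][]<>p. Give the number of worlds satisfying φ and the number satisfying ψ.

For []<>[]p:
s: successors {t}; <>[]p there: t:T. ✓
t: successors {u, v}; <>[]p there: u:T, v:T. ✓
u: successors {w}; <>[]p there: w:T. ✓
v: successors {u}; <>[]p there: u:T. ✓
w: successors {u}; <>[]p there: u:T. ✓
— 5 worlds.
For [][]<>p:
s: successors {t}; []<>p there: t:T. ✓
t: successors {u, v}; []<>p there: u:T, v:T. ✓
u: successors {w}; []<>p there: w:T. ✓
v: successors {u}; []<>p there: u:T. ✓
w: successors {u}; []<>p there: u:T. ✓
— 5 worlds.

5 and 5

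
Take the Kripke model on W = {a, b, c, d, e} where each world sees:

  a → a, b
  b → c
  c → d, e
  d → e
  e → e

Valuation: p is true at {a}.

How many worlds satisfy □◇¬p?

a: successors {a, b}; ◇¬p there: a:T, b:T. ✓
b: successors {c}; ◇¬p there: c:T. ✓
c: successors {d, e}; ◇¬p there: d:T, e:T. ✓
d: successors {e}; ◇¬p there: e:T. ✓
e: successors {e}; ◇¬p there: e:T. ✓
Satisfying worlds: {a, b, c, d, e}.

5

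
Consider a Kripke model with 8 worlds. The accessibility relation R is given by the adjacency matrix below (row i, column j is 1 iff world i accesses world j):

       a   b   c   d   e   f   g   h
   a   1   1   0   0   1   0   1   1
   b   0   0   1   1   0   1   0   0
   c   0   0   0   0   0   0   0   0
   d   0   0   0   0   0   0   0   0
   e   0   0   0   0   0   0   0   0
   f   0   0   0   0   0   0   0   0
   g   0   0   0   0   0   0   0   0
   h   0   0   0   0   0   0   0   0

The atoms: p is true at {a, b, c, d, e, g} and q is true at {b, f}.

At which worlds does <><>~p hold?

a: successors {a, b, e, g, h}; <>~p there: a:T, b:T, e:F, g:F, h:F. ✓
b: successors {c, d, f}; <>~p there: c:F, d:F, f:F. ✗
c: no successors, so <><>~p fails. ✗
d: no successors, so <><>~p fails. ✗
e: no successors, so <><>~p fails. ✗
f: no successors, so <><>~p fails. ✗
g: no successors, so <><>~p fails. ✗
h: no successors, so <><>~p fails. ✗

{a}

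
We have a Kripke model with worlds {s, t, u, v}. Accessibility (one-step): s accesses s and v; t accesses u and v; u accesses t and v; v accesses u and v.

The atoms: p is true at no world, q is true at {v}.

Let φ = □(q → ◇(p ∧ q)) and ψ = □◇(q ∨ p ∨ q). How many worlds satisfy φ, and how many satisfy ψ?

For □(q → ◇(p ∧ q)):
s: successors {s, v}; q → ◇(p ∧ q) there: s:T, v:F. ✗
t: successors {u, v}; q → ◇(p ∧ q) there: u:T, v:F. ✗
u: successors {t, v}; q → ◇(p ∧ q) there: t:T, v:F. ✗
v: successors {u, v}; q → ◇(p ∧ q) there: u:T, v:F. ✗
— 0 worlds.
For □◇(q ∨ p ∨ q):
s: successors {s, v}; ◇(q ∨ p ∨ q) there: s:T, v:T. ✓
t: successors {u, v}; ◇(q ∨ p ∨ q) there: u:T, v:T. ✓
u: successors {t, v}; ◇(q ∨ p ∨ q) there: t:T, v:T. ✓
v: successors {u, v}; ◇(q ∨ p ∨ q) there: u:T, v:T. ✓
— 4 worlds.

0 and 4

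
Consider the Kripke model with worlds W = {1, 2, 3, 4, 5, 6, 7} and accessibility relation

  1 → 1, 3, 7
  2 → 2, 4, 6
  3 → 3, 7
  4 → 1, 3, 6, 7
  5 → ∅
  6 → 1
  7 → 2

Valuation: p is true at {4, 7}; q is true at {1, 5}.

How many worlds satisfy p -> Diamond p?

6

1: p is F, Diamond p is T. ✓
2: p is F, Diamond p is T. ✓
3: p is F, Diamond p is T. ✓
4: p is T, Diamond p is T. ✓
5: p is F, Diamond p is F. ✓
6: p is F, Diamond p is F. ✓
7: p is T, Diamond p is F. ✗
Satisfying worlds: {1, 2, 3, 4, 5, 6}.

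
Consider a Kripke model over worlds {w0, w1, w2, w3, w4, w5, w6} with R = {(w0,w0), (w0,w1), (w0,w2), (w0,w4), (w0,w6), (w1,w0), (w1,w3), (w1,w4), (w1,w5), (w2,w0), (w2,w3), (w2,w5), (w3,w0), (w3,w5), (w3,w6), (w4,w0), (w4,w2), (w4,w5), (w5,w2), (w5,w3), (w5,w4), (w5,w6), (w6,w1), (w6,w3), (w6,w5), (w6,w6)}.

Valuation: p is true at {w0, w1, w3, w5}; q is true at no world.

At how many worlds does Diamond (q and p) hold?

w0: successors {w0, w1, w2, w4, w6}; q and p there: w0:F, w1:F, w2:F, w4:F, w6:F. ✗
w1: successors {w0, w3, w4, w5}; q and p there: w0:F, w3:F, w4:F, w5:F. ✗
w2: successors {w0, w3, w5}; q and p there: w0:F, w3:F, w5:F. ✗
w3: successors {w0, w5, w6}; q and p there: w0:F, w5:F, w6:F. ✗
w4: successors {w0, w2, w5}; q and p there: w0:F, w2:F, w5:F. ✗
w5: successors {w2, w3, w4, w6}; q and p there: w2:F, w3:F, w4:F, w6:F. ✗
w6: successors {w1, w3, w5, w6}; q and p there: w1:F, w3:F, w5:F, w6:F. ✗
Satisfying worlds: ∅.

0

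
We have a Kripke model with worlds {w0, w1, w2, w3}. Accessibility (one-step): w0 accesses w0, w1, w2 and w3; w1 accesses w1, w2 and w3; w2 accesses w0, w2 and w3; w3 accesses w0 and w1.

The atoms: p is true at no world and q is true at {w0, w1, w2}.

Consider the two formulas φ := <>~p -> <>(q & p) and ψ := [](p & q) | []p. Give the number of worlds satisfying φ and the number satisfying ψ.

0 and 0

For <>~p -> <>(q & p):
w0: <>~p is T, <>(q & p) is F. ✗
w1: <>~p is T, <>(q & p) is F. ✗
w2: <>~p is T, <>(q & p) is F. ✗
w3: <>~p is T, <>(q & p) is F. ✗
— 0 worlds.
For [](p & q) | []p:
w0: [](p & q) is F, []p is F. ✗
w1: [](p & q) is F, []p is F. ✗
w2: [](p & q) is F, []p is F. ✗
w3: [](p & q) is F, []p is F. ✗
— 0 worlds.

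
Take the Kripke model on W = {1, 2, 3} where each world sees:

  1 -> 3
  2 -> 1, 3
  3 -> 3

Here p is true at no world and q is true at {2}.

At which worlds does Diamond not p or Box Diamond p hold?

1: Diamond not p is T, Box Diamond p is F. ✓
2: Diamond not p is T, Box Diamond p is F. ✓
3: Diamond not p is T, Box Diamond p is F. ✓

{1, 2, 3}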